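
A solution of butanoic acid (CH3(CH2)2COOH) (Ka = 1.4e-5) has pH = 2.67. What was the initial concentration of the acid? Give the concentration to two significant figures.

C₀ = 3.3 × 10^-1 M

[H+] = 10^(-2.67) = 2.14 × 10^-3 M = x
Ka = x²/(C₀ − x) ⇒ C₀ = x + x²/Ka
C₀ = 2.14 × 10^-3 + (2.14 × 10^-3)²/(1.4 × 10^-5) = 3.29 × 10^-1 M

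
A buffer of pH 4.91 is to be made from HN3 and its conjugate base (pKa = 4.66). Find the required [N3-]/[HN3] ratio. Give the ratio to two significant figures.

ratio = 1.8

pH = pKa + log(r) ⇒ log(r) = 4.91 − 4.66 = +0.25
r = [N3-]/[HN3] = 10^(+0.25) = 1.78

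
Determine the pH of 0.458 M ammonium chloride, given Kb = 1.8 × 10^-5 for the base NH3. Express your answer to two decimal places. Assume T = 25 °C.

NH4+ is the conjugate acid of the weak base NH3.
Ka = Kw/Kb = 1.0×10^-14 / 1.8 × 10^-5 = 5.56 × 10^-10
Ka = [H+]²/(0.458 − [H+]) = 5.56 × 10^-10
Since Ka ≪ C₀, [H+] ≈ √(Ka·C₀) = 1.60 × 10^-5 M.
Check: 0.0035% ionized — well under 5%, approximation valid.
pH = −log[H+] = −log(1.60 × 10^-5) = 4.80

pH = 4.80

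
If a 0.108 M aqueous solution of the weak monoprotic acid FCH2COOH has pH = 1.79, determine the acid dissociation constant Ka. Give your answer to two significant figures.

[H+] = 10^(-1.79) = 1.62 × 10^-2 M
At equilibrium [HA] = 0.108 − 1.62 × 10^-2 = 9.18 × 10^-2 M
Ka = [H+][A-]/[HA] = (1.62 × 10^-2)² / 9.18 × 10^-2 = 2.9 × 10^-3

Ka = 2.9 × 10^-3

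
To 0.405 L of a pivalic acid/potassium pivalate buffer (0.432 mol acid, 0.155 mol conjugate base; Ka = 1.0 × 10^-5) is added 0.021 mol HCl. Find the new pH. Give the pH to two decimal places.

Added H+ converts (CH3)3CCOO- to (CH3)3CCOOH: (CH3)3CCOOH → 0.453 mol, (CH3)3CCOO- → 0.134 mol.
pKa = −log(1.0 × 10^-5) = 5.000
pH = pKa + log(n_(CH3)3CCOO-/n_(CH3)3CCOOH) = 5.000 + log(0.134/0.453) = 5.000 + (-0.529)

pH = 4.47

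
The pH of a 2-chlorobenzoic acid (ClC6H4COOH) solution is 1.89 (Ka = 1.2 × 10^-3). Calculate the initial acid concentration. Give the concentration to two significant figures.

C₀ = 1.5 × 10^-1 M

[H+] = 10^(-1.89) = 1.29 × 10^-2 M = x
Ka = x²/(C₀ − x) ⇒ C₀ = x + x²/Ka
C₀ = 1.29 × 10^-2 + (1.29 × 10^-2)²/(1.2 × 10^-3) = 1.52 × 10^-1 M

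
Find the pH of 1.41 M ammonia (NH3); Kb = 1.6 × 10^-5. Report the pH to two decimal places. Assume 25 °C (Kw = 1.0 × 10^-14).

pH = 11.68

NH3 + H2O ⇌ NH4+ + OH-
Let x = [OH-] at equilibrium. Kb = x²/(1.41 − x).
Neglecting x in the denominator: x = √(1.6 × 10^-5 × 1.41) = 4.75 × 10^-3 M
Check: 0.34% ionized — well under 5%, approximation valid.
pOH = 2.32, so pH = 14.00 − pOH = 11.68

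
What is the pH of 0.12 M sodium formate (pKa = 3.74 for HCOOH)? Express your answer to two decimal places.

HCOO- is the conjugate base of the weak acid HCOOH.
Ka = 10^(−3.74) = 1.82 × 10^-4
Kb = Kw/Ka = 1.0×10^-14 / 1.82 × 10^-4 = 5.49 × 10^-11
From the ICE table, Kb = x²/(0.12 − x) = 5.49 × 10^-11.
Neglecting x in the denominator: x = √(5.49 × 10^-11 × 0.12) = 2.57 × 10^-6 M
pOH = −log(2.57 × 10^-6) = 5.59; pH = 14.00 − 5.59 = 8.41

pH = 8.41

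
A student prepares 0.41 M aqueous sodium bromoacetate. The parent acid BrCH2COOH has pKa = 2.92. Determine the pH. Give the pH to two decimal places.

BrCH2COO- is the conjugate base of the weak acid BrCH2COOH.
Ka = 10^(−2.92) = 1.20 × 10^-3
Kb = Kw/Ka = 1.0×10^-14 / 1.20 × 10^-3 = 8.33 × 10^-12
Kb = [OH-]²/(0.41 − [OH-]) = 8.33 × 10^-12
Assume [OH-] ≪ 0.41: [OH-] ≈ √(8.33 × 10^-12 × 0.41) = 1.85 × 10^-6 M
pOH = −log(1.85 × 10^-6) = 5.73; pH = 14.00 − 5.73 = 8.27

pH = 8.27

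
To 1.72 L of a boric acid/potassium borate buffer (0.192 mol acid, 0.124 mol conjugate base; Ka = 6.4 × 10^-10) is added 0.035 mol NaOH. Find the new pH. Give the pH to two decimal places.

pH = 9.20

After neutralization: n(B(OH)3) = 0.157 mol, n(B(OH)4-) = 0.159 mol.
pKa = −log(6.4 × 10^-10) = 9.194
pH = pKa + log([A⁻]/[HA]) = 9.194 + log(0.159/0.157) = 9.194 +0.005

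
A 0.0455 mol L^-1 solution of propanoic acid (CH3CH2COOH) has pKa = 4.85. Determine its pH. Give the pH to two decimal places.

pH = 3.10

CH3CH2COOH ⇌ CH3CH2COO- + H+
Ka = 10^(−4.85) = 1.41 × 10^-5
Ka = [H+]²/(0.0455 − [H+]) = 1.41 × 10^-5
Neglecting [H+] in the denominator: [H+] = √(1.41 × 10^-5 × 0.0455) = 8.01 × 10^-4 M
([H+]/C₀ = 1.8% < 5%, so the approximation holds.)
pH = −log(8.01 × 10^-4) = 3.10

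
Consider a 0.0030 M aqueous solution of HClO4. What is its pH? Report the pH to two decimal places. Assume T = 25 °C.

pH = 2.52

HClO4 is a strong acid and dissociates completely, so [H+] = 0.0030 M.
pH = -log(0.003) = 2.52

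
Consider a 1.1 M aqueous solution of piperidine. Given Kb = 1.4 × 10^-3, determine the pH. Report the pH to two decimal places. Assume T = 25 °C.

C5H10NH + H2O ⇌ C5H10NH2+ + OH-
Let x = [OH-] at equilibrium. Kb = x²/(1.1 − x).
Since Kb ≪ C₀, x ≈ √(Kb·C₀) = 3.92 × 10^-2 M.
(x/C₀ = 3.6% < 5%, so the approximation holds.)
pOH = −log(3.92 × 10^-2) = 1.41; pH = 14.00 − 1.41 = 12.59

pH = 12.59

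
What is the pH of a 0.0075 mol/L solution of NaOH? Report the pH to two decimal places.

pH = 11.88

NaOH is a strong base; [OH-] = 0.0075 M.
pOH = -log(0.0075) = 2.12
pH = 14.00 - 2.12 = 11.88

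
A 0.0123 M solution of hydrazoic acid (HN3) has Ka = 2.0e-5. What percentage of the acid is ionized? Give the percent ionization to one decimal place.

4.0%

HN3 ⇌ N3- + H+; let x = [H+] at equilibrium.
x ≈ √(Ka·C₀) = √(2.0 × 10^-5 × 0.0123) = 4.96 × 10^-4 M
% ionization = x/C₀ × 100% = 4.96 × 10^-4/0.0123 × 100% = 4.0%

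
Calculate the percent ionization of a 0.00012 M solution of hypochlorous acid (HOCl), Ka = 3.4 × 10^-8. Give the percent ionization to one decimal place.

1.7%

HOCl ⇌ OCl- + H+; let x = [H+] at equilibrium.
x ≈ √(Ka·C₀) = √(3.4 × 10^-8 × 0.00012) = 2.02 × 10^-6 M
Fraction ionized = 2.02 × 10^-6 / 0.00012 = 0.0168 → 1.7%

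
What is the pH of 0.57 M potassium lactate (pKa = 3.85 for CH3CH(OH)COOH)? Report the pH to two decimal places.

CH3CH(OH)COO- is the conjugate base of the weak acid CH3CH(OH)COOH.
Ka = 10^(−3.85) = 1.41 × 10^-4
Kb = Kw/Ka = 1.0×10^-14 / 1.41 × 10^-4 = 7.09 × 10^-11
From the ICE table, Kb = x²/(0.57 − x) = 7.09 × 10^-11.
Since Kb ≪ C₀, x ≈ √(Kb·C₀) = 6.36 × 10^-6 M.
(x/C₀ = 0.0011% < 5%, so the approximation holds.)
pOH = −log(6.36 × 10^-6) = 5.20; pH = 14.00 − 5.20 = 8.80

pH = 8.80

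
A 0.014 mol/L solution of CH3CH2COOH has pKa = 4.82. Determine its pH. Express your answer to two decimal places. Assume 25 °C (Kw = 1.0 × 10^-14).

CH3CH2COOH ⇌ CH3CH2COO- + H+
Ka = 10^(−4.82) = 1.51 × 10^-5
From the ICE table, Ka = [H+]²/(0.014 − [H+]) = 1.51 × 10^-5.
Neglecting [H+] in the denominator: [H+] = √(1.51 × 10^-5 × 0.014) = 4.60 × 10^-4 M
Check: 3.3% ionized — well under 5%, approximation valid.
pH = −log[H+] = −log(4.60 × 10^-4) = 3.34

pH = 3.34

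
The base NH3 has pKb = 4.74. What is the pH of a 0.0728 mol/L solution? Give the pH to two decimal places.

NH3 + H2O ⇌ NH4+ + OH-
Kb = 10^(−4.74) = 1.82 × 10^-5
Let x = [OH-] at equilibrium. Kb = x²/(0.0728 − x).
Neglecting x in the denominator: x = √(1.82 × 10^-5 × 0.0728) = 1.15 × 10^-3 M
pOH = −log(1.15 × 10^-3) = 2.94; pH = 14.00 − 2.94 = 11.06

pH = 11.06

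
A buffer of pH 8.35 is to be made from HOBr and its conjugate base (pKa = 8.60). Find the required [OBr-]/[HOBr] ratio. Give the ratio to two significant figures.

pH = pKa + log(r) ⇒ log(r) = 8.35 − 8.60 = -0.25
r = [OBr-]/[HOBr] = 10^(-0.25) = 0.562

ratio = 0.56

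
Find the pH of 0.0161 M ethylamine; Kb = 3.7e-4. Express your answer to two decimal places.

pH = 11.35

C2H5NH2 + H2O ⇌ C2H5NH3+ + OH-
Kb = [OH-]²/(0.0161 − [OH-]) = 3.7 × 10^-4
[OH-] is not negligible relative to C₀; solve [OH-]² + 0.00037·[OH-] − 5.96e-06 = 0.
[OH-] = [−0.00037 + √(0.00037² + 2.38e-05)]/2 = 2.26 × 10^-3 M
pOH = 2.65, so pH = 14.00 − pOH = 11.35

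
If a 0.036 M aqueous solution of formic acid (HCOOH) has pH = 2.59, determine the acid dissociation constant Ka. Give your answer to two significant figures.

[H+] = 10^(-2.59) = 2.57 × 10^-3 M
At equilibrium [HA] = 0.036 − 2.57 × 10^-3 = 3.34 × 10^-2 M
Ka = [H+][A-]/[HA] = (2.57 × 10^-3)² / 3.34 × 10^-2 = 2.0 × 10^-4

Ka = 2.0 × 10^-4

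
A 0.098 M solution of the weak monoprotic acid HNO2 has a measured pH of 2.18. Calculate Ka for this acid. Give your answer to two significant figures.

Ka = 4.8 × 10^-4

[H+] = 10^(-2.18) = 6.61 × 10^-3 M
At equilibrium [HA] = 0.098 − 6.61 × 10^-3 = 9.14 × 10^-2 M
Ka = [H+][A-]/[HA] = (6.61 × 10^-3)² / 9.14 × 10^-2 = 4.8 × 10^-4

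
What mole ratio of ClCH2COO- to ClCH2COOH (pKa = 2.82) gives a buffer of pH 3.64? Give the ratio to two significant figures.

ratio = 6.6

pH = pKa + log(r) ⇒ log(r) = 3.64 − 2.82 = +0.82
r = [ClCH2COO-]/[ClCH2COOH] = 10^(+0.82) = 6.61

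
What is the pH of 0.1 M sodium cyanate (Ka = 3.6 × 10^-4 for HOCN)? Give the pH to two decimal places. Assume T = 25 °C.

OCN- is the conjugate base of the weak acid HOCN.
Kb = Kw/Ka = 1.0×10^-14 / 3.6 × 10^-4 = 2.78 × 10^-11
From the ICE table, Kb = [OH-]²/(0.1 − [OH-]) = 2.78 × 10^-11.
Assume [OH-] ≪ 0.1: [OH-] ≈ √(2.78 × 10^-11 × 0.1) = 1.67 × 10^-6 M
Check: 0.0017% ionized — well under 5%, approximation valid.
pOH = 5.78, so pH = 14.00 − pOH = 8.22

pH = 8.22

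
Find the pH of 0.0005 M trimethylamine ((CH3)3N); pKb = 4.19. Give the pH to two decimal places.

(CH3)3N + H2O ⇌ (CH3)3NH+ + OH-
Kb = 10^(−4.19) = 6.46 × 10^-5
Kb = [OH-]²/(0.0005 − [OH-]) = 6.46 × 10^-5
Here C₀/Kb ≈ 7.74, so the small-[OH-] approximation fails. Use the quadratic:
[OH-] = (−Kb + √(Kb² + 4·Kb·C₀))/2 = 1.50 × 10^-4 M
pOH = −log(1.50 × 10^-4) = 3.82; pH = 14.00 − 3.82 = 10.18

pH = 10.18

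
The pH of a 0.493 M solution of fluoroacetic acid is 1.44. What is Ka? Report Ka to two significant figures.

Ka = 2.9 × 10^-3

[H+] = 10^(-1.44) = 3.63 × 10^-2 M
At equilibrium [HA] = 0.493 − 3.63 × 10^-2 = 4.57 × 10^-1 M
Ka = [H+][A-]/[HA] = (3.63 × 10^-2)² / 4.57 × 10^-1 = 2.9 × 10^-3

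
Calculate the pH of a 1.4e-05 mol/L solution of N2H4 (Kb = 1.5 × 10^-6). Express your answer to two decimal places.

pH = 8.59

N2H4 + H2O ⇌ N2H5+ + OH-
Let x = [OH-] at equilibrium. Kb = x²/(1.4e-05 − x).
The 5% rule fails; solving x² + Kb·x − Kb·C₀ = 0 exactly:
x = [−1.5e-06 + √(1.5e-06² + 8.4e-11)]/2 = 3.89 × 10^-6 M
pOH = 5.41, so pH = 14.00 − pOH = 8.59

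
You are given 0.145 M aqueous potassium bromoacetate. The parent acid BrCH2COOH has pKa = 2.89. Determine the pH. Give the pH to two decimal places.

pH = 8.03

BrCH2COO- is the conjugate base of the weak acid BrCH2COOH.
Ka = 10^(−2.89) = 1.29 × 10^-3
Kb = Kw/Ka = 1.0×10^-14 / 1.29 × 10^-3 = 7.75 × 10^-12
From the ICE table, Kb = [OH-]²/(0.145 − [OH-]) = 7.75 × 10^-12.
Neglecting [OH-] in the denominator: [OH-] = √(7.75 × 10^-12 × 0.145) = 1.06 × 10^-6 M
Check: 0.00073% ionized — well under 5%, approximation valid.
pOH = 5.97, so pH = 14.00 − pOH = 8.03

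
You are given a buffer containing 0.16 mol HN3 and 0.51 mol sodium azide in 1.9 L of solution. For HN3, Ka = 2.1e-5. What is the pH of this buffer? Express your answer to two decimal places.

pKa = −log(2.1 × 10^-5) = 4.678
Using pH = pKa + log([base]/[acid]) with [base]/[acid] = 0.51/0.16:
pH = 4.678 + (+0.503) = 5.18

pH = 5.18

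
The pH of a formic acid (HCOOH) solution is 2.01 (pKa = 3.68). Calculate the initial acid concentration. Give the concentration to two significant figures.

C₀ = 4.7 × 10^-1 M

[H+] = 10^(-2.01) = 9.77 × 10^-3 M = x
Ka = 10^(−3.68) = 2.09 × 10^-4
Ka = x²/(C₀ − x) ⇒ C₀ = x + x²/Ka
C₀ = 9.77 × 10^-3 + (9.77 × 10^-3)²/(2.09 × 10^-4) = 4.66 × 10^-1 M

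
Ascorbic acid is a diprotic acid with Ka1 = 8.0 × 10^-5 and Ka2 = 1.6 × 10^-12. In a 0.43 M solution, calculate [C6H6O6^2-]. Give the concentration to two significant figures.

1.6 × 10^-12 M

First ionization gives [H+] ≈ [HC6H6O6-] = 5.87 × 10^-3 M.
Second step: Ka2 = [H+][C6H6O6^2-]/[HC6H6O6-] ≈ [C6H6O6^2-] (since [H+] ≈ [HC6H6O6-]).
So [C6H6O6^2-] ≈ Ka2.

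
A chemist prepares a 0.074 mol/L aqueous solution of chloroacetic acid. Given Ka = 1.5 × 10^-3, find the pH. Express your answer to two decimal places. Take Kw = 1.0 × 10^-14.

ClCH2COOH ⇌ ClCH2COO- + H+
Ka = [H+]²/(0.074 − [H+]) = 1.5 × 10^-3
[H+] is not negligible relative to C₀; solve [H+]² + 0.0015·[H+] − 0.000111 = 0.
[H+] = (−Ka + √(Ka² + 4·Ka·C₀))/2 = 9.81 × 10^-3 M
pH = −log[H+] = −log(9.81 × 10^-3) = 2.01

pH = 2.01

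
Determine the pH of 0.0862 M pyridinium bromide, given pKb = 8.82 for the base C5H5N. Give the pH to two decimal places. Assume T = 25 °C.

C5H5NH+ is the conjugate acid of the weak base C5H5N.
Kb = 10^(−8.82) = 1.51 × 10^-9
Ka = Kw/Kb = 1.0×10^-14 / 1.51 × 10^-9 = 6.62 × 10^-6
Let x = [H+] at equilibrium. Ka = x²/(0.0862 − x).
Assume x ≪ 0.0862: x ≈ √(6.62 × 10^-6 × 0.0862) = 7.55 × 10^-4 M
pH = −log(7.55 × 10^-4) = 3.12

pH = 3.12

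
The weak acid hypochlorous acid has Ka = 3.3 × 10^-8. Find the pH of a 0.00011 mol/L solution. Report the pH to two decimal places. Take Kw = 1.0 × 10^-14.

HOCl ⇌ OCl- + H+
Ka = x²/(0.00011 − x) = 3.3 × 10^-8
Assume x ≪ 0.00011: x ≈ √(3.3 × 10^-8 × 0.00011) = 1.91 × 10^-6 M
Check: 1.7% ionized — well under 5%, approximation valid.
pH = −log(1.91 × 10^-6) = 5.72

pH = 5.72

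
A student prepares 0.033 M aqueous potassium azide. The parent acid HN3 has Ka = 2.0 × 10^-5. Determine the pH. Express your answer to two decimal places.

pH = 8.61

N3- is the conjugate base of the weak acid HN3.
Kb = Kw/Ka = 1.0×10^-14 / 2.0 × 10^-5 = 5.00 × 10^-10
From the ICE table, Kb = [OH-]²/(0.033 − [OH-]) = 5.00 × 10^-10.
Since Kb ≪ C₀, [OH-] ≈ √(Kb·C₀) = 4.06 × 10^-6 M.
pOH = −log(4.06 × 10^-6) = 5.39; pH = 14.00 − 5.39 = 8.61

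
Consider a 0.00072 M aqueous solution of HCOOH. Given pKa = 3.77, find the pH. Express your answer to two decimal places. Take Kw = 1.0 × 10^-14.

pH = 3.56

HCOOH ⇌ HCOO- + H+
Ka = 10^(−3.77) = 1.70 × 10^-4
Ka = [H+]²/(0.00072 − [H+]) = 1.70 × 10^-4
The 5% rule fails; solving [H+]² + Ka·[H+] − Ka·C₀ = 0 exactly:
[H+] = (−Ka + √(Ka² + 4·Ka·C₀))/2 = 2.75 × 10^-4 M
pH = −log[H+] = −log(2.75 × 10^-4) = 3.56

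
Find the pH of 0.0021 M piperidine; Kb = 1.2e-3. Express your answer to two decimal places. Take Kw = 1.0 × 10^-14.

C5H10NH + H2O ⇌ C5H10NH2+ + OH-
Kb = [OH-]²/(0.0021 − [OH-]) = 1.2 × 10^-3
Here C₀/Kb ≈ 1.75, so the small-[OH-] approximation fails. Use the quadratic:
[OH-] = [−0.0012 + √(0.0012² + 1.01e-05)]/2 = 1.10 × 10^-3 M
pOH = 2.96, so pH = 14.00 − pOH = 11.04

pH = 11.04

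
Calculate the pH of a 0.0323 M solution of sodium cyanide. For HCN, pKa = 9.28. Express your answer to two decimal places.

pH = 10.89

CN- is the conjugate base of the weak acid HCN.
Ka = 10^(−9.28) = 5.25 × 10^-10
Kb = Kw/Ka = 1.0×10^-14 / 5.25 × 10^-10 = 1.90 × 10^-5
Kb = [OH-]²/(0.0323 − [OH-]) = 1.90 × 10^-5
Neglecting [OH-] in the denominator: [OH-] = √(1.90 × 10^-5 × 0.0323) = 7.83 × 10^-4 M
([OH-]/C₀ = 2.4% < 5%, so the approximation holds.)
pOH = 3.11, so pH = 14.00 − pOH = 10.89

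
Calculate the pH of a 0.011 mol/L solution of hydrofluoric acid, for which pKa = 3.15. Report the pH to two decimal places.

pH = 2.61

HF ⇌ F- + H+
Ka = 10^(−3.15) = 7.08 × 10^-4
From the ICE table, Ka = x²/(0.011 − x) = 7.08 × 10^-4.
The 5% rule fails; solving x² + Ka·x − Ka·C₀ = 0 exactly:
x = (−Ka + √(Ka² + 4·Ka·C₀))/2 = 2.46 × 10^-3 M
pH = −log(2.46 × 10^-3) = 2.61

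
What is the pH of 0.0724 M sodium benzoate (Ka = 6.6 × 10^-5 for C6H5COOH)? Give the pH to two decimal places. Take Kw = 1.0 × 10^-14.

pH = 8.52

C6H5COO- is the conjugate base of the weak acid C6H5COOH.
Kb = Kw/Ka = 1.0×10^-14 / 6.6 × 10^-5 = 1.52 × 10^-10
Kb = [OH-]²/(0.0724 − [OH-]) = 1.52 × 10^-10
Neglecting [OH-] in the denominator: [OH-] = √(1.52 × 10^-10 × 0.0724) = 3.32 × 10^-6 M
pOH = −log(3.32 × 10^-6) = 5.48; pH = 14.00 − 5.48 = 8.52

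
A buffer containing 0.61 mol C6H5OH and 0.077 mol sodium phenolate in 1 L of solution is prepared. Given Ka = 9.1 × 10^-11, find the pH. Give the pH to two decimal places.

pH = 9.14

pKa = −log(9.1 × 10^-11) = 10.041
Using pH = pKa + log([base]/[acid]) with [base]/[acid] = 0.077/0.61:
pH = 10.041 + (-0.899) = 9.14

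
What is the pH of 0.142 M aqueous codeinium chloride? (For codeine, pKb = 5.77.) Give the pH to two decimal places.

C18H22NO3+ is the conjugate acid of the weak base C18H21NO3.
Kb = 10^(−5.77) = 1.70 × 10^-6
Ka = Kw/Kb = 1.0×10^-14 / 1.70 × 10^-6 = 5.88 × 10^-9
Ka = [H+]²/(0.142 − [H+]) = 5.88 × 10^-9
Since Ka ≪ C₀, [H+] ≈ √(Ka·C₀) = 2.89 × 10^-5 M.
pH = −log[H+] = −log(2.89 × 10^-5) = 4.54

pH = 4.54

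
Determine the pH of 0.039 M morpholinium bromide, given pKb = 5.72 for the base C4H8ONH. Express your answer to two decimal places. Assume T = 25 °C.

C4H8ONH2+ is the conjugate acid of the weak base C4H8ONH.
Kb = 10^(−5.72) = 1.91 × 10^-6
Ka = Kw/Kb = 1.0×10^-14 / 1.91 × 10^-6 = 5.24 × 10^-9
From the ICE table, Ka = [H+]²/(0.039 − [H+]) = 5.24 × 10^-9.
Neglecting [H+] in the denominator: [H+] = √(5.24 × 10^-9 × 0.039) = 1.43 × 10^-5 M
([H+]/C₀ = 0.037% < 5%, so the approximation holds.)
pH = −log[H+] = −log(1.43 × 10^-5) = 4.84

pH = 4.84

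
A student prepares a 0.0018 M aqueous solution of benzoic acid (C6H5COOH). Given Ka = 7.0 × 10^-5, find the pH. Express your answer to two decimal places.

C6H5COOH ⇌ C6H5COO- + H+
Ka = x²/(0.0018 − x) = 7.0 × 10^-5
Here C₀/Ka ≈ 25.7, so the small-x approximation fails. Use the quadratic:
x = [−7e-05 + √(7e-05² + 5.04e-07)]/2 = 3.22 × 10^-4 M
pH = −log[H+] = −log(3.22 × 10^-4) = 3.49

pH = 3.49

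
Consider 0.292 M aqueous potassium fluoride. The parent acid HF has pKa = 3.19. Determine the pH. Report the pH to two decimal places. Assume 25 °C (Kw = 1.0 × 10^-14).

F- is the conjugate base of the weak acid HF.
Ka = 10^(−3.19) = 6.46 × 10^-4
Kb = Kw/Ka = 1.0×10^-14 / 6.46 × 10^-4 = 1.55 × 10^-11
From the ICE table, Kb = [OH-]²/(0.292 − [OH-]) = 1.55 × 10^-11.
Assume [OH-] ≪ 0.292: [OH-] ≈ √(1.55 × 10^-11 × 0.292) = 2.13 × 10^-6 M
Check: 0.00073% ionized — well under 5%, approximation valid.
pOH = −log(2.13 × 10^-6) = 5.67; pH = 14.00 − 5.67 = 8.33

pH = 8.33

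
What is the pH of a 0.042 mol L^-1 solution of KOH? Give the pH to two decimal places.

KOH is a strong base; [OH-] = 0.042 M.
pOH = -log(0.042) = 1.38
pH = 14.00 - 1.38 = 12.62

pH = 12.62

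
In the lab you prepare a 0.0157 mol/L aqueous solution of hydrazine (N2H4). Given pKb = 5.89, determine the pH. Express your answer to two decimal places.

pH = 10.15

N2H4 + H2O ⇌ N2H5+ + OH-
Kb = 10^(−5.89) = 1.29 × 10^-6
Let x = [OH-] at equilibrium. Kb = x²/(0.0157 − x).
Assume x ≪ 0.0157: x ≈ √(1.29 × 10^-6 × 0.0157) = 1.42 × 10^-4 M
pOH = −log(1.42 × 10^-4) = 3.85; pH = 14.00 − 3.85 = 10.15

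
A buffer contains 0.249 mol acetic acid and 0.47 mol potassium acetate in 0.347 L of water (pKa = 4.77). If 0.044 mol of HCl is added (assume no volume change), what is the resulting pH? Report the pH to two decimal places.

pH = 4.93

After neutralization: n(CH3COOH) = 0.293 mol, n(CH3COO-) = 0.426 mol.
pH = pKa + log(n_CH3COO-/n_CH3COOH) = 4.77 + log(0.426/0.293) = 4.77 + (+0.163)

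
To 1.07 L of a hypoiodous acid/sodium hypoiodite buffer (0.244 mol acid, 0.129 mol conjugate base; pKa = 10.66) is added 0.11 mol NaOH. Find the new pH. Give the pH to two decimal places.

After neutralization: n(HOI) = 0.134 mol, n(OI-) = 0.239 mol.
pH = pKa + log(n_OI-/n_HOI) = 10.66 + log(0.239/0.134) = 10.66 + (+0.251)

pH = 10.91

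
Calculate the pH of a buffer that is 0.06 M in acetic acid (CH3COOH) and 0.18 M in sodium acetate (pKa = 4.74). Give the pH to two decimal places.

Henderson–Hasselbalch: pH = pKa + log([CH3COO-]/[CH3COOH]) = 4.74 + log(0.18/0.06)
pH = 4.74 + (+0.477) = 5.22

pH = 5.22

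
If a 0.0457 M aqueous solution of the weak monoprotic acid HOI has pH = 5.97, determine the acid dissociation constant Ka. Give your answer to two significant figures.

Ka = 2.5 × 10^-11

[H+] = 10^(-5.97) = 1.07 × 10^-6 M
At equilibrium [HA] = 0.0457 − 1.07 × 10^-6 = 4.57 × 10^-2 M
Ka = [H+][A-]/[HA] = (1.07 × 10^-6)² / 4.57 × 10^-2 = 2.5 × 10^-11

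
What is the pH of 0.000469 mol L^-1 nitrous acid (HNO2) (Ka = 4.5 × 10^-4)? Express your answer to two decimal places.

pH = 3.54

HNO2 ⇌ NO2- + H+
Ka = [H+]²/(0.000469 − [H+]) = 4.5 × 10^-4
Here C₀/Ka ≈ 1.04, so the small-[H+] approximation fails. Use the quadratic:
[H+] = (−Ka + √(Ka² + 4·Ka·C₀))/2 = 2.87 × 10^-4 M
pH = −log[H+] = −log(2.87 × 10^-4) = 3.54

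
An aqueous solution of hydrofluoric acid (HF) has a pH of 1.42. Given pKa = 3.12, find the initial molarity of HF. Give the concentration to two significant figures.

[H+] = 10^(-1.42) = 3.80 × 10^-2 M = x
Ka = 10^(−3.12) = 7.59 × 10^-4
Ka = x²/(C₀ − x) ⇒ C₀ = x + x²/Ka
C₀ = 3.80 × 10^-2 + (3.80 × 10^-2)²/(7.59 × 10^-4) = 1.94 M

C₀ = 1.9 M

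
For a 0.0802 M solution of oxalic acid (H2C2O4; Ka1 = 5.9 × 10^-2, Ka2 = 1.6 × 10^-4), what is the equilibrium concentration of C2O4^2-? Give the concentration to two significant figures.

First ionization gives [H+] ≈ [HC2O4-] = 4.53 × 10^-2 M.
Second step: Ka2 = [H+][C2O4^2-]/[HC2O4-] ≈ [C2O4^2-] (since [H+] ≈ [HC2O4-]).
So [C2O4^2-] ≈ Ka2.

1.6 × 10^-4 M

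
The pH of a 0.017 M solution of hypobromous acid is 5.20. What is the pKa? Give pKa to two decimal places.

[H+] = 10^(-5.20) = 6.31 × 10^-6 M
At equilibrium [HA] = 0.017 − 6.31 × 10^-6 = 1.70 × 10^-2 M
Ka = [H+][A-]/[HA] = (6.31 × 10^-6)² / 1.70 × 10^-2 = 2.34 × 10^-9
pKa = -log(2.34 × 10^-9) = 8.63

pKa = 8.63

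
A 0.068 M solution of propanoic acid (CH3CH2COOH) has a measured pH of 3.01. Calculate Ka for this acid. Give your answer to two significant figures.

[H+] = 10^(-3.01) = 9.77 × 10^-4 M
At equilibrium [HA] = 0.068 − 9.77 × 10^-4 = 6.70 × 10^-2 M
Ka = [H+][A-]/[HA] = (9.77 × 10^-4)² / 6.70 × 10^-2 = 1.4 × 10^-5

Ka = 1.4 × 10^-5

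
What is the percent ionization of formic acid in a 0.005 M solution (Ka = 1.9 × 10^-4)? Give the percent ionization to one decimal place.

HCOOH ⇌ HCOO- + H+; let x = [H+] at equilibrium.
Ka = x²/(C₀ − x); solving the quadratic gives x = 8.84 × 10^-4 M.
% ionization = x/C₀ × 100% = 8.84 × 10^-4/0.005 × 100% = 17.7%

17.7%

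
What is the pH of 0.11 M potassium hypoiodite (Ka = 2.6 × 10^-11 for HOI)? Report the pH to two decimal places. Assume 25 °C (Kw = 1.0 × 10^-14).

pH = 11.80

OI- is the conjugate base of the weak acid HOI.
Kb = Kw/Ka = 1.0×10^-14 / 2.6 × 10^-11 = 3.85 × 10^-4
From the ICE table, Kb = [OH-]²/(0.11 − [OH-]) = 3.85 × 10^-4.
The 5% rule fails; solving [OH-]² + Kb·[OH-] − Kb·C₀ = 0 exactly:
[OH-] = [−0.000385 + √(0.000385² + 0.000169)]/2 = 6.32 × 10^-3 M
pOH = 2.20, so pH = 14.00 − pOH = 11.80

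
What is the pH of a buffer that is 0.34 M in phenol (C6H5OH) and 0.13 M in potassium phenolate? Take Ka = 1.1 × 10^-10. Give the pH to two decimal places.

pKa = −log(1.1 × 10^-10) = 9.959
Using pH = pKa + log([base]/[acid]) with [base]/[acid] = 0.13/0.34:
pH = 9.959 + (-0.418) = 9.54

pH = 9.54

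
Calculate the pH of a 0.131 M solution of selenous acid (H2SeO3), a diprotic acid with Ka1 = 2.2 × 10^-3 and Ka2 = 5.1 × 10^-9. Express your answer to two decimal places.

pH = 1.80

Ka1 ≫ Ka2, so treat the first dissociation as the only significant source of H+.
Ka1 = x²/(0.131 − x) = 2.2 × 10^-3
Solving the quadratic: x = (−Ka1 + √(Ka1² + 4·Ka1·C₀))/2 = 1.59 × 10^-2 M
pH = −log(1.59 × 10^-2) = 1.80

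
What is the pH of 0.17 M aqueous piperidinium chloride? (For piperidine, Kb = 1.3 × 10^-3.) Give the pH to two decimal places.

C5H10NH2+ is the conjugate acid of the weak base C5H10NH.
Ka = Kw/Kb = 1.0×10^-14 / 1.3 × 10^-3 = 7.69 × 10^-12
Ka = [H+]²/(0.17 − [H+]) = 7.69 × 10^-12
Assume [H+] ≪ 0.17: [H+] ≈ √(7.69 × 10^-12 × 0.17) = 1.14 × 10^-6 M
([H+]/C₀ = 0.00067% < 5%, so the approximation holds.)
pH = −log(1.14 × 10^-6) = 5.94

pH = 5.94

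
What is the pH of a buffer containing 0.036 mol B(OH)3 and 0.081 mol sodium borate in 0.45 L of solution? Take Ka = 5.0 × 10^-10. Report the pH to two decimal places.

pKa = −log(5.0 × 10^-10) = 9.301
pH = pKa + log([A⁻]/[HA]) = 9.301 + log(0.081/0.036)
pH = 9.301 + (+0.352) = 9.65

pH = 9.65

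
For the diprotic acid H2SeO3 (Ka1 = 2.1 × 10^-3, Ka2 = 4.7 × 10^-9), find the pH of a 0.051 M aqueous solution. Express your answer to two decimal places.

pH = 2.03

Ka1 ≫ Ka2, so treat the first dissociation as the only significant source of H+.
Ka1 = x²/(0.051 − x) = 2.1 × 10^-3
Solving the quadratic: x = (−Ka1 + √(Ka1² + 4·Ka1·C₀))/2 = 9.35 × 10^-3 M
pH = −log(9.35 × 10^-3) = 2.03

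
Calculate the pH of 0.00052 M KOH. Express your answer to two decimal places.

KOH is a strong base; [OH-] = 0.00052 M.
pOH = -log(0.00052) = 3.28
pH = 14.00 - 3.28 = 10.72

pH = 10.72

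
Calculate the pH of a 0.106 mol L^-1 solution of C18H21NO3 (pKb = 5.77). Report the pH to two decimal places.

C18H21NO3 + H2O ⇌ C18H22NO3+ + OH-
Kb = 10^(−5.77) = 1.70 × 10^-6
From the ICE table, Kb = x²/(0.106 − x) = 1.70 × 10^-6.
Assume x ≪ 0.106: x ≈ √(1.70 × 10^-6 × 0.106) = 4.24 × 10^-4 M
(x/C₀ = 0.4% < 5%, so the approximation holds.)
pOH = 3.37, so pH = 14.00 − pOH = 10.63

pH = 10.63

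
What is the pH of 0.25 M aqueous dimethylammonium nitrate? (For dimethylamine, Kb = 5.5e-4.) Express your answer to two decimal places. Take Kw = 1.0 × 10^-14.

pH = 5.67

(CH3)2NH2+ is the conjugate acid of the weak base (CH3)2NH.
Ka = Kw/Kb = 1.0×10^-14 / 5.5 × 10^-4 = 1.82 × 10^-11
Ka = [H+]²/(0.25 − [H+]) = 1.82 × 10^-11
Assume [H+] ≪ 0.25: [H+] ≈ √(1.82 × 10^-11 × 0.25) = 2.13 × 10^-6 M
Check: 0.00085% ionized — well under 5%, approximation valid.
pH = −log(2.13 × 10^-6) = 5.67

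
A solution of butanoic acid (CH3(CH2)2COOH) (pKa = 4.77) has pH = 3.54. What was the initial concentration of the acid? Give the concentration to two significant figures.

[H+] = 10^(-3.54) = 2.88 × 10^-4 M = x
Ka = 10^(−4.77) = 1.70 × 10^-5
Ka = x²/(C₀ − x) ⇒ C₀ = x + x²/Ka
C₀ = 2.88 × 10^-4 + (2.88 × 10^-4)²/(1.70 × 10^-5) = 5.17 × 10^-3 M

C₀ = 5.2 × 10^-3 M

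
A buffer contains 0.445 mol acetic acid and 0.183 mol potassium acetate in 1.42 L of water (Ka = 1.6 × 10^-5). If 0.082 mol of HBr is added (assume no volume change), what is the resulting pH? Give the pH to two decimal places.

After neutralization: n(CH3COOH) = 0.527 mol, n(CH3COO-) = 0.101 mol.
pKa = −log(1.6 × 10^-5) = 4.796
Henderson–Hasselbalch with mole ratio 0.101/0.527: pH = 4.796 + (-0.717)

pH = 4.08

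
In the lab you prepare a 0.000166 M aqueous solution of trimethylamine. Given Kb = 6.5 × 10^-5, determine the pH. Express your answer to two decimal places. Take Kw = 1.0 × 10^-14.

pH = 9.88

(CH3)3N + H2O ⇌ (CH3)3NH+ + OH-
From the ICE table, Kb = [OH-]²/(0.000166 − [OH-]) = 6.5 × 10^-5.
The 5% rule fails; solving [OH-]² + Kb·[OH-] − Kb·C₀ = 0 exactly:
[OH-] = (−Kb + √(Kb² + 4·Kb·C₀))/2 = 7.63 × 10^-5 M
pOH = −log(7.63 × 10^-5) = 4.12; pH = 14.00 − 4.12 = 9.88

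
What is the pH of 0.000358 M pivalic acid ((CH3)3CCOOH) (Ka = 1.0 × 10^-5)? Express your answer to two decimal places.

(CH3)3CCOOH ⇌ (CH3)3CCOO- + H+
From the ICE table, Ka = x²/(0.000358 − x) = 1.0 × 10^-5.
x is not negligible relative to C₀; solve x² + 1e-05·x − 3.58e-09 = 0.
x = [−1e-05 + √(1e-05² + 1.43e-08)]/2 = 5.50 × 10^-5 M
pH = −log(5.50 × 10^-5) = 4.26

pH = 4.26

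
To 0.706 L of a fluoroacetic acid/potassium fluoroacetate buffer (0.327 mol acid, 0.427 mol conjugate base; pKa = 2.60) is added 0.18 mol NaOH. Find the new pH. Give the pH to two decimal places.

pH = 3.22

After neutralization: n(FCH2COOH) = 0.147 mol, n(FCH2COO-) = 0.607 mol.
Henderson–Hasselbalch with mole ratio 0.607/0.147: pH = 2.60 + (+0.616)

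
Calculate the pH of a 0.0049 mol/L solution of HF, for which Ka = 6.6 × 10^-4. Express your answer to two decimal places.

HF ⇌ F- + H+
Ka = [H+]²/(0.0049 − [H+]) = 6.6 × 10^-4
The 5% rule fails; solving [H+]² + Ka·[H+] − Ka·C₀ = 0 exactly:
[H+] = [−0.00066 + √(0.00066² + 1.29e-05)]/2 = 1.50 × 10^-3 M
pH = −log[H+] = −log(1.50 × 10^-3) = 2.82

pH = 2.82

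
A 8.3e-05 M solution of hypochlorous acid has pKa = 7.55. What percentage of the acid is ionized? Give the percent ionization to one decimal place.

HOCl ⇌ OCl- + H+; let x = [H+] at equilibrium.
Ka = 10^(−7.55) = 2.82 × 10^-8
x ≈ √(Ka·C₀) = √(2.82 × 10^-8 × 8.3e-05) = 1.53 × 10^-6 M
Fraction ionized = 1.53 × 10^-6 / 8.3e-05 = 0.0184 → 1.8%

1.8%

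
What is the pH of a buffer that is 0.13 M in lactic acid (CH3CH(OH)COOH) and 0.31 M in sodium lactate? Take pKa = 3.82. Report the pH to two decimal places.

pH = 4.20

pH = pKa + log([A⁻]/[HA]) = 3.82 + log(0.31/0.13)
pH = 3.82 + (+0.377) = 4.20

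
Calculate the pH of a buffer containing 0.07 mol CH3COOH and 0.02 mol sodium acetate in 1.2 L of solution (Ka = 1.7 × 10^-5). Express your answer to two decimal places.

pKa = −log(1.7 × 10^-5) = 4.770
pH = pKa + log([A⁻]/[HA]) = 4.770 + log(0.02/0.07)
pH = 4.770 + (-0.544) = 4.23

pH = 4.23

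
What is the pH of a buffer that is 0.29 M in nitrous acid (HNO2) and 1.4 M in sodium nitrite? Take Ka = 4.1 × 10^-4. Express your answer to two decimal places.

pH = 4.07

pKa = −log(4.1 × 10^-4) = 3.387
Using pH = pKa + log([base]/[acid]) with [base]/[acid] = 1.4/0.29:
pH = 3.387 + (+0.684) = 4.07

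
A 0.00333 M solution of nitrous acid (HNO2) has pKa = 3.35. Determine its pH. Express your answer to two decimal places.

pH = 2.99

HNO2 ⇌ NO2- + H+
Ka = 10^(−3.35) = 4.47 × 10^-4
Ka = x²/(0.00333 − x) = 4.47 × 10^-4
x is not negligible relative to C₀; solve x² + 0.000447·x − 1.49e-06 = 0.
x = [−0.000447 + √(0.000447² + 5.95e-06)]/2 = 1.02 × 10^-3 M
pH = −log(1.02 × 10^-3) = 2.99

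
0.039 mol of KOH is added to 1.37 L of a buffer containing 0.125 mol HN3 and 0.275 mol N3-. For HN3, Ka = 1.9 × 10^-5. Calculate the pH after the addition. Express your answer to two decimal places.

OH- converts HN3 to N3-: HN3 → 0.086 mol, N3- → 0.314 mol.
pKa = −log(1.9 × 10^-5) = 4.721
Henderson–Hasselbalch with mole ratio 0.314/0.086: pH = 4.721 + (+0.562)

pH = 5.28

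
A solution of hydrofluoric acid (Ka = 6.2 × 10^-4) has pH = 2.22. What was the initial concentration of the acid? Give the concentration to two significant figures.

[H+] = 10^(-2.22) = 6.03 × 10^-3 M = x
Ka = x²/(C₀ − x) ⇒ C₀ = x + x²/Ka
C₀ = 6.03 × 10^-3 + (6.03 × 10^-3)²/(6.2 × 10^-4) = 6.47 × 10^-2 M

C₀ = 6.5 × 10^-2 M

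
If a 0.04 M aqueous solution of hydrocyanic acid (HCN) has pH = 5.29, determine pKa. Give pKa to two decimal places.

pKa = 9.18

[H+] = 10^(-5.29) = 5.13 × 10^-6 M
At equilibrium [HA] = 0.04 − 5.13 × 10^-6 = 4.00 × 10^-2 M
Ka = [H+][A-]/[HA] = (5.13 × 10^-6)² / 4.00 × 10^-2 = 6.58 × 10^-10
pKa = -log(6.58 × 10^-10) = 9.18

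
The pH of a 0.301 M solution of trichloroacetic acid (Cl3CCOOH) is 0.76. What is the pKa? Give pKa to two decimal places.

pKa = 0.62

[H+] = 10^(-0.76) = 1.74 × 10^-1 M
At equilibrium [HA] = 0.301 − 1.74 × 10^-1 = 1.27 × 10^-1 M
Ka = [H+][A-]/[HA] = (1.74 × 10^-1)² / 1.27 × 10^-1 = 2.38 × 10^-1
pKa = -log(2.38 × 10^-1) = 0.62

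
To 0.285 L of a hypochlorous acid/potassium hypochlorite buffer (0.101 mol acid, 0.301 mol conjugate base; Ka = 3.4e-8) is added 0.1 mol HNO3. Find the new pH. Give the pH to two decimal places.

Added H+ converts OCl- to HOCl: HOCl → 0.201 mol, OCl- → 0.201 mol.
pKa = −log(3.4 × 10^-8) = 7.469
pH = pKa + log([A⁻]/[HA]) = 7.469 + log(0.201/0.201) = 7.469 +0.000

pH = 7.47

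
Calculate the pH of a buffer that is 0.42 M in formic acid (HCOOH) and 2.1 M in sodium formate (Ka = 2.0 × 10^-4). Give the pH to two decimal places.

pKa = −log(2.0 × 10^-4) = 3.699
Henderson–Hasselbalch: pH = pKa + log([HCOO-]/[HCOOH]) = 3.699 + log(2.1/0.42)
pH = 3.699 + (+0.699) = 4.40

pH = 4.40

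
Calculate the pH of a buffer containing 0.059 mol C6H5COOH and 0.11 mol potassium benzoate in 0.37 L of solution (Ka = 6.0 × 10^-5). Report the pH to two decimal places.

pH = 4.49

pKa = −log(6.0 × 10^-5) = 4.222
Henderson–Hasselbalch: pH = pKa + log([C6H5COO-]/[C6H5COOH]) = 4.222 + log(0.11/0.059)
pH = 4.222 + (+0.271) = 4.49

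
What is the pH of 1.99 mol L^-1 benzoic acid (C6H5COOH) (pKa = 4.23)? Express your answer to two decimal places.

pH = 1.97

C6H5COOH ⇌ C6H5COO- + H+
Ka = 10^(−4.23) = 5.89 × 10^-5
From the ICE table, Ka = x²/(1.99 − x) = 5.89 × 10^-5.
Assume x ≪ 1.99: x ≈ √(5.89 × 10^-5 × 1.99) = 1.08 × 10^-2 M
pH = −log[H+] = −log(1.08 × 10^-2) = 1.97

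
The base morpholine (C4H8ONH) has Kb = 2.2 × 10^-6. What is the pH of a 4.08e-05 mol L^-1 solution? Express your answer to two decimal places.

pH = 8.93

C4H8ONH + H2O ⇌ C4H8ONH2+ + OH-
From the ICE table, Kb = x²/(4.08e-05 − x) = 2.2 × 10^-6.
Here C₀/Kb ≈ 18.5, so the small-x approximation fails. Use the quadratic:
x = (−Kb + √(Kb² + 4·Kb·C₀))/2 = 8.44 × 10^-6 M
pOH = −log(8.44 × 10^-6) = 5.07; pH = 14.00 − 5.07 = 8.93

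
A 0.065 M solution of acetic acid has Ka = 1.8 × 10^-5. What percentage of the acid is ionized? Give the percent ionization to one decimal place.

1.7%

CH3COOH ⇌ CH3COO- + H+; let x = [H+] at equilibrium.
x ≈ √(Ka·C₀) = √(1.8 × 10^-5 × 0.065) = 1.08 × 10^-3 M
Fraction ionized = 1.08 × 10^-3 / 0.065 = 0.0166 → 1.7%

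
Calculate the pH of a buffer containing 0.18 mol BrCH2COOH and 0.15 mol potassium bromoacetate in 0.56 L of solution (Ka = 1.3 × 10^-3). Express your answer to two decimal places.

pKa = −log(1.3 × 10^-3) = 2.886
Henderson–Hasselbalch: pH = pKa + log([BrCH2COO-]/[BrCH2COOH]) = 2.886 + log(0.15/0.18)
pH = 2.886 + (-0.079) = 2.81

pH = 2.81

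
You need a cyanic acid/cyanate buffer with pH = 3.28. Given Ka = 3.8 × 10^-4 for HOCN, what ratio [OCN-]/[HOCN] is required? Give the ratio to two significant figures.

pKa = -log(3.8 × 10^-4) = 3.420
pH = pKa + log(r) ⇒ log(r) = 3.28 − 3.420 = -0.140
r = [OCN-]/[HOCN] = 10^(-0.140) = 0.724

ratio = 0.72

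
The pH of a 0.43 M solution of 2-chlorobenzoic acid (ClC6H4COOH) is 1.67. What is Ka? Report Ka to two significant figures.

[H+] = 10^(-1.67) = 2.14 × 10^-2 M
At equilibrium [HA] = 0.43 − 2.14 × 10^-2 = 4.09 × 10^-1 M
Ka = [H+][A-]/[HA] = (2.14 × 10^-2)² / 4.09 × 10^-1 = 1.1 × 10^-3

Ka = 1.1 × 10^-3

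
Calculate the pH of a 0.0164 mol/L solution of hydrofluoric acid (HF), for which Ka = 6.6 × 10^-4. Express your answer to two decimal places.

pH = 2.53

HF ⇌ F- + H+
From the ICE table, Ka = x²/(0.0164 − x) = 6.6 × 10^-4.
Here C₀/Ka ≈ 24.8, so the small-x approximation fails. Use the quadratic:
x = [−0.00066 + √(0.00066² + 4.33e-05)]/2 = 2.98 × 10^-3 M
pH = −log[H+] = −log(2.98 × 10^-3) = 2.53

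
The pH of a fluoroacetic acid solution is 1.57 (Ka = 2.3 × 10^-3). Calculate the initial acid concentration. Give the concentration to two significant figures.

C₀ = 3.4 × 10^-1 M

[H+] = 10^(-1.57) = 2.69 × 10^-2 M = x
Ka = x²/(C₀ − x) ⇒ C₀ = x + x²/Ka
C₀ = 2.69 × 10^-2 + (2.69 × 10^-2)²/(2.3 × 10^-3) = 3.42 × 10^-1 M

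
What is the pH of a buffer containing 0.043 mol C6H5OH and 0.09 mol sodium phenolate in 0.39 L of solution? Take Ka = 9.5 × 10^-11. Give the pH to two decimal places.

pKa = −log(9.5 × 10^-11) = 10.022
Using pH = pKa + log([base]/[acid]) with [base]/[acid] = 0.09/0.043:
pH = 10.022 + (+0.321) = 10.34

pH = 10.34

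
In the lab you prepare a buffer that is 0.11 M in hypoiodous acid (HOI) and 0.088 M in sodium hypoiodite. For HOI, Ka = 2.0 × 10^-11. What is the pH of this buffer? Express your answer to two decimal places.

pH = 10.60

pKa = −log(2.0 × 10^-11) = 10.699
pH = pKa + log([A⁻]/[HA]) = 10.699 + log(0.088/0.11)
pH = 10.699 + (-0.097) = 10.60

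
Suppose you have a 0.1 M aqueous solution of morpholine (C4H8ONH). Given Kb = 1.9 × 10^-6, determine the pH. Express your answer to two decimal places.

pH = 10.64

C4H8ONH + H2O ⇌ C4H8ONH2+ + OH-
Kb = [OH-]²/(0.1 − [OH-]) = 1.9 × 10^-6
Since Kb ≪ C₀, [OH-] ≈ √(Kb·C₀) = 4.36 × 10^-4 M.
([OH-]/C₀ = 0.44% < 5%, so the approximation holds.)
pOH = −log(4.36 × 10^-4) = 3.36; pH = 14.00 − 3.36 = 10.64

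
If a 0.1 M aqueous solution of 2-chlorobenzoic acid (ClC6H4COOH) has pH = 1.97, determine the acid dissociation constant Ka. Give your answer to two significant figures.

[H+] = 10^(-1.97) = 1.07 × 10^-2 M
At equilibrium [HA] = 0.1 − 1.07 × 10^-2 = 8.93 × 10^-2 M
Ka = [H+][A-]/[HA] = (1.07 × 10^-2)² / 8.93 × 10^-2 = 1.3 × 10^-3

Ka = 1.3 × 10^-3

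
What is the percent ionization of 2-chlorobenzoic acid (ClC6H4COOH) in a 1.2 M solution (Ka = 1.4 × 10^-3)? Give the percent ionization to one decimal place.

ClC6H4COOH ⇌ ClC6H4COO- + H+; let x = [H+] at equilibrium.
x ≈ √(Ka·C₀) = √(1.4 × 10^-3 × 1.2) = 4.10 × 10^-2 M
Fraction ionized = 4.10 × 10^-2 / 1.2 = 0.0342 → 3.4%

3.4%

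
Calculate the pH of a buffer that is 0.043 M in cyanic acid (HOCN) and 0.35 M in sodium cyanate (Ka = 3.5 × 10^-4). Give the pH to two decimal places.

pKa = −log(3.5 × 10^-4) = 3.456
pH = pKa + log([A⁻]/[HA]) = 3.456 + log(0.35/0.043)
pH = 3.456 + (+0.911) = 4.37

pH = 4.37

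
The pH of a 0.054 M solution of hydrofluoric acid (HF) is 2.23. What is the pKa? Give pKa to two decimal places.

pKa = 3.14

[H+] = 10^(-2.23) = 5.89 × 10^-3 M
At equilibrium [HA] = 0.054 − 5.89 × 10^-3 = 4.81 × 10^-2 M
Ka = [H+][A-]/[HA] = (5.89 × 10^-3)² / 4.81 × 10^-2 = 7.21 × 10^-4
pKa = -log(7.21 × 10^-4) = 3.14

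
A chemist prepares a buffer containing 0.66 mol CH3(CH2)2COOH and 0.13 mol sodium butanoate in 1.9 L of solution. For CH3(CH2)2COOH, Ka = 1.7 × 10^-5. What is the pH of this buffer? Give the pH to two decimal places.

pKa = −log(1.7 × 10^-5) = 4.770
Using pH = pKa + log([base]/[acid]) with [base]/[acid] = 0.13/0.66:
pH = 4.770 + (-0.706) = 4.06

pH = 4.06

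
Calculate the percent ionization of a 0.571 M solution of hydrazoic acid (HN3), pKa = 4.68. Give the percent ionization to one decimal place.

0.6%

HN3 ⇌ N3- + H+; let x = [H+] at equilibrium.
Ka = 10^(−4.68) = 2.09 × 10^-5
x ≈ √(Ka·C₀) = √(2.09 × 10^-5 × 0.571) = 3.45 × 10^-3 M
% ionization = x/C₀ × 100% = 3.45 × 10^-3/0.571 × 100% = 0.6%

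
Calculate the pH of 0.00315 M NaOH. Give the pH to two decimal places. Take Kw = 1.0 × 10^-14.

pH = 11.50

NaOH is a strong base; [OH-] = 0.00315 M.
pOH = -log(0.00315) = 2.50
pH = 14.00 - 2.50 = 11.50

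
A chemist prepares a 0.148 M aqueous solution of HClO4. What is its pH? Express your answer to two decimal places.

HClO4 is a strong acid and dissociates completely, so [H+] = 0.148 M.
pH = -log(0.148) = 0.83

pH = 0.83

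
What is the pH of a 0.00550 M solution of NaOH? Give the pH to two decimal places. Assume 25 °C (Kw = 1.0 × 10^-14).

NaOH is a strong base; [OH-] = 0.0055 M.
pOH = -log(0.0055) = 2.26
pH = 14.00 - 2.26 = 11.74

pH = 11.74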